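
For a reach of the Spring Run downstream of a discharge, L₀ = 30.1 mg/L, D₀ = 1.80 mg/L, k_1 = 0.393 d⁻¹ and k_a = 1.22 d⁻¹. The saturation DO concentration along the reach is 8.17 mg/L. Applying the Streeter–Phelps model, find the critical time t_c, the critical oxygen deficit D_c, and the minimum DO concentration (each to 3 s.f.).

t_c ≈ 1.21 d; D_c ≈ 6.03 mg/L; min DO ≈ 2.14 mg/L

t_c = [1/(k_a−k_1)] ln[(k_a/k_1)(1 − D₀(k_a−k_1)/(k_1 L₀))]
= [1/(1.22−0.393)] ln[(1.22/0.393)(1 − 1.80×0.8270/(0.393×30.1))]
= (1/0.8270) ln[3.104 × 0.8742] = 1.209 × ln(2.714) = 1.209 × 0.9983 = 1.207 d.
D_c = (k_1/k_a) L₀ e^(−k_1 t_c) = (0.393/1.22) × 30.1 × e^(−0.393×1.207) = 0.3221 × 30.1 × 0.6223 = 6.033 mg/L.
Minimum DO = C_s − D_c = 8.17 − 6.033 = 2.137 mg/L.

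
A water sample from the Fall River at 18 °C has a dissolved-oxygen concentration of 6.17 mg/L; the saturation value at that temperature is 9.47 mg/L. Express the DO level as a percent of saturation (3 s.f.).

65.2 % saturation

% saturation = C/C_s × 100 = 6.17/9.47 × 100 = 65.2 %.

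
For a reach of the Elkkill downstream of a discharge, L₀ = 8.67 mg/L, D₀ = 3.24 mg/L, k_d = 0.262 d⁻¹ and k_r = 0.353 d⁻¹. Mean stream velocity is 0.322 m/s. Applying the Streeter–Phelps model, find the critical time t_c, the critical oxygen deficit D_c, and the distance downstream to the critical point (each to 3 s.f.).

t_c ≈ 1.75 d; D_c ≈ 4.07 mg/L; x_c ≈ 48.6 km

t_c = [1/(k_r−k_d)] ln[(k_r/k_d)(1 − D₀(k_r−k_d)/(k_d L₀))]
= [1/(0.353−0.262)] ln[(0.353/0.262)(1 − 3.24×0.09100/(0.262×8.67))]
= (1/0.09100) ln[1.347 × 0.8702] = 10.99 × ln(1.172) = 10.99 × 0.1591 = 1.748 d.
L(t_c) = L₀ e^(−k_d t_c) = 8.67 × 0.6325 = 5.484 mg/L, and at the critical point k_r D_c = k_d L, so D_c = (0.262/0.353) × 5.484 = 4.070 mg/L.
x_c = v t_c = 0.322 m/s × 1.748 d × 86400 s/d = 48640 m ≈ 48.6 km.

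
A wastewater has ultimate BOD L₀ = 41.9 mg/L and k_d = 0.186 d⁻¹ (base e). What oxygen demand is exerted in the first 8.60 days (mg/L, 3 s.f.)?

y ≈ 33.4 mg/L

y_t = L₀(1 − e^(−k_d t)) = 41.9 × (1 − e^(−0.186×8.60))
= 41.9 × (1 − 0.2020) = 41.9 × 0.7980 = 33.44 mg/L.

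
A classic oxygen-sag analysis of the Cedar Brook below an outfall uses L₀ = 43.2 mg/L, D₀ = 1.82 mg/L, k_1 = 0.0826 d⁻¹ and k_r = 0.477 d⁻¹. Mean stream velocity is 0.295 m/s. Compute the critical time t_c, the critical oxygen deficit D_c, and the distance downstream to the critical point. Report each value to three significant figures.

t_c = [1/(k_r−k_1)] ln[(k_r/k_1)(1 − D₀(k_r−k_1)/(k_1 L₀))]
= [1/(0.477−0.0826)] ln[(0.477/0.0826)(1 − 1.82×0.3944/(0.0826×43.2))]
= (1/0.3944) ln[5.775 × 0.7988] = 2.535 × ln(4.613) = 2.535 × 1.529 = 3.877 d.
D_c = (k_1/k_r) L₀ e^(−k_1 t_c) = (0.0826/0.477) × 43.2 × e^(−0.0826×3.877) = 0.1732 × 43.2 × 0.7260 = 5.431 mg/L.
x_c = v t_c = 0.295 m/s × 3.877 d × 86400 s/d = 98810 m ≈ 98.8 km.

t_c ≈ 3.88 d; D_c ≈ 5.43 mg/L; x_c ≈ 98.8 km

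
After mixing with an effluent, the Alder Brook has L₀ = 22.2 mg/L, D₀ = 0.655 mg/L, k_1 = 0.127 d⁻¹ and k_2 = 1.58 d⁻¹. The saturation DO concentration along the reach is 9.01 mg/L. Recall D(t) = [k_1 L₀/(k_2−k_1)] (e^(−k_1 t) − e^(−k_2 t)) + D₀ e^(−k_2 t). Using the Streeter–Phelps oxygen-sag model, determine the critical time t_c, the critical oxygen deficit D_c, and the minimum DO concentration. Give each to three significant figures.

With k_2/k_1 = 12.44 and 1 − D₀(k_2−k_1)/(k_1 L₀) = 0.6624,
t_c = ln(12.44 × 0.6624) / (1.58 − 0.127) = ln(8.241) / 1.453 = 2.109/1.453 = 1.452 d.
L(t_c) = L₀ e^(−k_1 t_c) = 22.2 × 0.8316 = 18.46 mg/L, and at the critical point k_2 D_c = k_1 L, so D_c = (0.127/1.58) × 18.46 = 1.484 mg/L.
Minimum DO = C_s − D_c = 9.01 − 1.484 = 7.526 mg/L.

t_c ≈ 1.45 d; D_c ≈ 1.48 mg/L; min DO ≈ 7.53 mg/L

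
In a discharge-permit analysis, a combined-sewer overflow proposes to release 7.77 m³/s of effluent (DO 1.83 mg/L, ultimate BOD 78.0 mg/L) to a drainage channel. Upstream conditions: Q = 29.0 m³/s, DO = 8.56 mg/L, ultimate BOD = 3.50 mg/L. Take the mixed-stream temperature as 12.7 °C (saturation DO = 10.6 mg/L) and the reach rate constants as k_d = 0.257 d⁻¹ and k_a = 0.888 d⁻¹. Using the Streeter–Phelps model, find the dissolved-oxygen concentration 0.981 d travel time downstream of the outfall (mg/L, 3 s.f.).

Mixed DO = (29.0×8.56 + 7.77×1.83)/(29.0+7.77) = 262.5/36.77 = 7.138 mg/L.
Mixed L₀ = (29.0×3.50 + 7.77×78.0)/(36.77) = 707.6/36.77 = 19.24 mg/L.
Initial deficit D₀ = C_s − DO₀ = 10.6 − 7.138 = 3.462 mg/L.
D(0.981) = [0.257×19.24/(0.888−0.257)](e^(−0.257×0.981) − e^(−0.888×0.981)) + 3.462 e^(−0.888×0.981)
= 7.837 × (0.7772 − 0.4185) + 3.462 × 0.4185 = 4.260 mg/L.
DO = 10.6 − 4.260 = 6.340 mg/L.

DO ≈ 6.34 mg/L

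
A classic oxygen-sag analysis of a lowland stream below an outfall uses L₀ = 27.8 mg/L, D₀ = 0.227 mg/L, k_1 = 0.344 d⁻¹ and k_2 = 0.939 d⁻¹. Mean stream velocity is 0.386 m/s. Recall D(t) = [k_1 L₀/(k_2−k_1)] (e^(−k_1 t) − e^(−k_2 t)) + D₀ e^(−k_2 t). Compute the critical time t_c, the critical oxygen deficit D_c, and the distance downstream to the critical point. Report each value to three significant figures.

t_c ≈ 1.66 d; D_c ≈ 5.75 mg/L; x_c ≈ 55.5 km

With k_2/k_1 = 2.730 and 1 − D₀(k_2−k_1)/(k_1 L₀) = 0.9859,
t_c = ln(2.730 × 0.9859) / (0.939 − 0.344) = ln(2.691) / 0.5950 = 0.9899/0.5950 = 1.664 d.
L(t_c) = L₀ e^(−k_1 t_c) = 27.8 × 0.5642 = 15.68 mg/L, and at the critical point k_2 D_c = k_1 L, so D_c = (0.344/0.939) × 15.68 = 5.746 mg/L.
x_c = v t_c = 0.386 m/s × 1.664 d × 86400 s/d = 55490 m ≈ 55.5 km.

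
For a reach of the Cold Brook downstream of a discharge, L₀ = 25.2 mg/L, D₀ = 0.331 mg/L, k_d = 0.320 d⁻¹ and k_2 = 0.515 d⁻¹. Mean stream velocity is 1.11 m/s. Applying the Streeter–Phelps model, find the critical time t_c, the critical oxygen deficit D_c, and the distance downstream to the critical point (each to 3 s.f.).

t_c ≈ 2.40 d; D_c ≈ 7.27 mg/L; x_c ≈ 230 km

At the critical point dD/dt = 0, so k_d L₀ e^(−k_d t) = k_2 D. Substituting D(t) from the Streeter–Phelps equation and solving for t gives
t_c = ln[(k_2/k_d)(1 − D₀(k_2−k_d)/(k_d L₀))] / (k_2−k_d).
Here k_2−k_d = 0.1950 d⁻¹ and 1 − D₀(k_2−k_d)/(k_d L₀) = 1 − 0.331×0.1950/(0.320×25.2) = 0.9920, so
t_c = ln(1.609 × 0.9920) / 0.1950 = 0.4678 / 0.1950 = 2.399 d.
D_c = (k_d/k_2) L₀ e^(−k_d t_c) = (0.320/0.515) × 25.2 × e^(−0.320×2.399) = 0.6214 × 25.2 × 0.4641 = 7.267 mg/L.
x_c = v t_c = 1.11 m/s × 2.399 d × 86400 s/d = 230100 m ≈ 230 km.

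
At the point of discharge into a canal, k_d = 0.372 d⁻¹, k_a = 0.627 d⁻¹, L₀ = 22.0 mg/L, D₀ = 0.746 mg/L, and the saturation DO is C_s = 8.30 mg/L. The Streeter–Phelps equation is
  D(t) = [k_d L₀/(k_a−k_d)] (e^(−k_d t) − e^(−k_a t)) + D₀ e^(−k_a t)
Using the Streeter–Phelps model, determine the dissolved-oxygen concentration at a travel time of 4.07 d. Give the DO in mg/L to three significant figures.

k_d L₀/(k_a−k_d) = 0.372×22.0/(0.627−0.372) = 8.184/0.2550 = 32.09 mg/L.
e^(−k_d t) = e^(−0.372×4.070) = 0.2200; e^(−k_a t) = e^(−0.627×4.070) = 0.07793.
D = 32.09 × (0.2200 − 0.07793) + 0.746 × 0.07793 = 4.560 + 0.05814 = 4.618 mg/L.
DO = C_s − D = 8.30 − 4.618 = 3.682 mg/L.

DO ≈ 3.68 mg/L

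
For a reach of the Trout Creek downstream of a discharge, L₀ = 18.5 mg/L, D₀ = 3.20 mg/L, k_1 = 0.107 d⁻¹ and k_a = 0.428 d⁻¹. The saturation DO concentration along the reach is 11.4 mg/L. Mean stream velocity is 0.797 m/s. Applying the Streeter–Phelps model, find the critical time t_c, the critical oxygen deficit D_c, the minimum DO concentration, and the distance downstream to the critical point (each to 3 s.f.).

t_c ≈ 2.04 d; D_c ≈ 3.72 mg/L; min DO ≈ 7.68 mg/L; x_c ≈ 140 km

t_c = [1/(k_a−k_1)] ln[(k_a/k_1)(1 − D₀(k_a−k_1)/(k_1 L₀))]
= [1/(0.428−0.107)] ln[(0.428/0.107)(1 − 3.20×0.3210/(0.107×18.5))]
= (1/0.3210) ln[4.000 × 0.4811] = 3.115 × ln(1.924) = 3.115 × 0.6546 = 2.039 d.
L(t_c) = L₀ e^(−k_1 t_c) = 18.5 × 0.8040 = 14.87 mg/L, and at the critical point k_a D_c = k_1 L, so D_c = (0.107/0.428) × 14.87 = 3.718 mg/L.
Minimum DO = C_s − D_c = 11.4 − 3.718 = 7.682 mg/L.
x_c = v t_c = 0.797 m/s × 2.039 d × 86400 s/d = 140400 m ≈ 140 km.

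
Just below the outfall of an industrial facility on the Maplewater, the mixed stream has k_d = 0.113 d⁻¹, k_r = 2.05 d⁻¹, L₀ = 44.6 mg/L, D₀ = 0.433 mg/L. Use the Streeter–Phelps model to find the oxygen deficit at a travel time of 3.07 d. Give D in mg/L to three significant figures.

k_d L₀/(k_r−k_d) = 0.113×44.6/(2.05−0.113) = 5.040/1.937 = 2.602 mg/L.
e^(−k_d t) = e^(−0.113×3.070) = 0.7069; e^(−k_r t) = e^(−2.05×3.070) = 0.001848.
D = 2.602 × (0.7069 − 0.001848) + 0.433 × 0.001848 = 1.834 + 0.0008003 = 1.835 mg/L.

D ≈ 1.84 mg/L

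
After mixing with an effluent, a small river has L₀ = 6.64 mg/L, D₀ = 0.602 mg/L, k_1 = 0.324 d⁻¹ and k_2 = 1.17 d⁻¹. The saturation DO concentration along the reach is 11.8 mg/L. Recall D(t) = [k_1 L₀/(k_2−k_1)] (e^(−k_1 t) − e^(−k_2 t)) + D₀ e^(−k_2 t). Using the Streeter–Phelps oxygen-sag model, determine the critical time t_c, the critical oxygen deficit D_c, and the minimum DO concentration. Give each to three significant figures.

t_c ≈ 1.20 d; D_c ≈ 1.25 mg/L; min DO ≈ 10.6 mg/L

At the critical point dD/dt = 0, so k_1 L₀ e^(−k_1 t) = k_2 D. Substituting D(t) from the Streeter–Phelps equation and solving for t gives
t_c = ln[(k_2/k_1)(1 − D₀(k_2−k_1)/(k_1 L₀))] / (k_2−k_1).
Here k_2−k_1 = 0.8460 d⁻¹ and 1 − D₀(k_2−k_1)/(k_1 L₀) = 1 − 0.602×0.8460/(0.324×6.64) = 0.7633, so
t_c = ln(3.611 × 0.7633) / 0.8460 = 1.014 / 0.8460 = 1.198 d.
L(t_c) = L₀ e^(−k_1 t_c) = 6.64 × 0.6782 = 4.503 mg/L, and at the critical point k_2 D_c = k_1 L, so D_c = (0.324/1.17) × 4.503 = 1.247 mg/L.
Minimum DO = C_s − D_c = 11.8 − 1.247 = 10.55 mg/L.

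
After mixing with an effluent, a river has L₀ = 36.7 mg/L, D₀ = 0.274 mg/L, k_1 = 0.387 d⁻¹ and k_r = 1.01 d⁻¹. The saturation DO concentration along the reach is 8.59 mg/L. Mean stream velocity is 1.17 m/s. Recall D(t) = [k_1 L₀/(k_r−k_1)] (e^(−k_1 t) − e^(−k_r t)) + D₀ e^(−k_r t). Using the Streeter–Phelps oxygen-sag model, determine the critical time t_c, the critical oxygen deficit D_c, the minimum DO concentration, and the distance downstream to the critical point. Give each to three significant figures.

t_c ≈ 1.52 d; D_c ≈ 7.81 mg/L; min DO ≈ 0.782 mg/L; x_c ≈ 154 km

At the critical point dD/dt = 0, so k_1 L₀ e^(−k_1 t) = k_r D. Substituting D(t) from the Streeter–Phelps equation and solving for t gives
t_c = ln[(k_r/k_1)(1 − D₀(k_r−k_1)/(k_1 L₀))] / (k_r−k_1).
Here k_r−k_1 = 0.6230 d⁻¹ and 1 − D₀(k_r−k_1)/(k_1 L₀) = 1 − 0.274×0.6230/(0.387×36.7) = 0.9880, so
t_c = ln(2.610 × 0.9880) / 0.6230 = 0.9472 / 0.6230 = 1.520 d.
L(t_c) = L₀ e^(−k_1 t_c) = 36.7 × 0.5552 = 20.38 mg/L, and at the critical point k_r D_c = k_1 L, so D_c = (0.387/1.01) × 20.38 = 7.808 mg/L.
Minimum DO = C_s − D_c = 8.59 − 7.808 = 0.7823 mg/L.
x_c = v t_c = 1.17 m/s × 1.520 d × 86400 s/d = 153700 m ≈ 154 km.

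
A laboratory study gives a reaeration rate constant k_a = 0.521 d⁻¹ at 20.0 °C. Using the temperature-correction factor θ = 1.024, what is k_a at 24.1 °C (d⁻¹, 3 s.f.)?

k_a ≈ 0.574 d⁻¹

k_a(T₂) = k_a(T₁) · θ^(T₂−T₁) = 0.521 × 1.024^(24.1−20.0)
= 0.521 × 1.024^4.10 = 0.521 × 1.102 = 0.5742 d⁻¹.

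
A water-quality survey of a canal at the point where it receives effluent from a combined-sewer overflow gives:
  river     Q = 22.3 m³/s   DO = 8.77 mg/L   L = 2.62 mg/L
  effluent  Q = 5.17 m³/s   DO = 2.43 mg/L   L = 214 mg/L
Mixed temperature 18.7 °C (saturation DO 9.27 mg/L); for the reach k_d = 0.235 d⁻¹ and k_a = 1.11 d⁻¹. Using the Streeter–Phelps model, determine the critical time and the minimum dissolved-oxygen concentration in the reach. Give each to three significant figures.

t_c ≈ 1.59 d; minimum DO ≈ 3.09 mg/L

Mixed DO = (22.3×8.77 + 5.17×2.43)/(22.3+5.17) = 208.1/27.47 = 7.577 mg/L.
Mixed L₀ = (22.3×2.62 + 5.17×214)/(27.47) = 1165/27.47 = 42.40 mg/L.
Initial deficit D₀ = C_s − DO₀ = 9.27 − 7.577 = 1.693 mg/L.
t_c = (1/0.8750) ln[(1.11/0.235)(1 − 1.693×0.8750/(0.235×42.40))] = 1.143 × ln(4.021) = 1.590 d.
D_c = (0.235/1.11) × 42.40 × e^(−0.235×1.590) = 0.2117 × 42.40 × 0.6882 = 6.178 mg/L.
Minimum DO = 9.27 − 6.178 = 3.092 mg/L.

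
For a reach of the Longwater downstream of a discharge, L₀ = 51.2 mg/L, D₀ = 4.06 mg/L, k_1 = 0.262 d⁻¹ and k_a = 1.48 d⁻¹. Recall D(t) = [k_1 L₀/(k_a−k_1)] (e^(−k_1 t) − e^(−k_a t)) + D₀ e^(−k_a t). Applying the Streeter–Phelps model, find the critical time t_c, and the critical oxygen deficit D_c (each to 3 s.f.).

t_c ≈ 1.04 d; D_c ≈ 6.89 mg/L

With k_a/k_1 = 5.649 and 1 − D₀(k_a−k_1)/(k_1 L₀) = 0.6314,
t_c = ln(5.649 × 0.6314) / (1.48 − 0.262) = ln(3.566) / 1.218 = 1.272/1.218 = 1.044 d.
L(t_c) = L₀ e^(−k_1 t_c) = 51.2 × 0.7607 = 38.95 mg/L, and at the critical point k_a D_c = k_1 L, so D_c = (0.262/1.48) × 38.95 = 6.895 mg/L.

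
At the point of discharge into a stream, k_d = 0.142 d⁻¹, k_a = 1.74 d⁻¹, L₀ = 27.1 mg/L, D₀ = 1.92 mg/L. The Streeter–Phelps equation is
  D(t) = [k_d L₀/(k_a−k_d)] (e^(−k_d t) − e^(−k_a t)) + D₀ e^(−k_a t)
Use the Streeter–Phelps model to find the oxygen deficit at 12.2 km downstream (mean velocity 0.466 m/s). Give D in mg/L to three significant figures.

Travel time t = x/v = 12.2 km / (0.466 m/s) = 12200 m / 0.466 m/s = 26180 s = 0.3030 d.
k_d L₀/(k_a−k_d) = 0.142×27.1/(1.74−0.142) = 3.848/1.598 = 2.408 mg/L.
e^(−k_d t) = e^(−0.142×0.3030) = 0.9579; e^(−k_a t) = e^(−1.74×0.3030) = 0.5902.
D = 2.408 × (0.9579 − 0.5902) + 1.92 × 0.5902 = 0.8854 + 1.133 = 2.019 mg/L.

D ≈ 2.02 mg/L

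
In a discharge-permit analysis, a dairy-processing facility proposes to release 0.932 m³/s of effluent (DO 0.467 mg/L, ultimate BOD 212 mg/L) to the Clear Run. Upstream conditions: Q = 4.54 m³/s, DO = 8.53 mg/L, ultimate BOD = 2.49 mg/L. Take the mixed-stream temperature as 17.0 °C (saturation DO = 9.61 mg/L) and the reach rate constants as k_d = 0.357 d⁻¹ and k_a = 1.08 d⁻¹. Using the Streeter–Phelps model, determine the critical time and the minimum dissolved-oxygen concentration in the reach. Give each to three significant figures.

Mixed DO = (4.54×8.53 + 0.932×0.467)/(4.54+0.932) = 39.16/5.472 = 7.157 mg/L.
Mixed L₀ = (4.54×2.49 + 0.932×212)/(5.472) = 208.9/5.472 = 38.17 mg/L.
Initial deficit D₀ = C_s − DO₀ = 9.61 − 7.157 = 2.453 mg/L.
t_c = (1/0.7230) ln[(1.08/0.357)(1 − 2.453×0.7230/(0.357×38.17))] = 1.383 × ln(2.631) = 1.338 d.
D_c = (0.357/1.08) × 38.17 × e^(−0.357×1.338) = 0.3306 × 38.17 × 0.6202 = 7.826 mg/L.
Minimum DO = 9.61 − 7.826 = 1.784 mg/L.

t_c ≈ 1.34 d; minimum DO ≈ 1.78 mg/L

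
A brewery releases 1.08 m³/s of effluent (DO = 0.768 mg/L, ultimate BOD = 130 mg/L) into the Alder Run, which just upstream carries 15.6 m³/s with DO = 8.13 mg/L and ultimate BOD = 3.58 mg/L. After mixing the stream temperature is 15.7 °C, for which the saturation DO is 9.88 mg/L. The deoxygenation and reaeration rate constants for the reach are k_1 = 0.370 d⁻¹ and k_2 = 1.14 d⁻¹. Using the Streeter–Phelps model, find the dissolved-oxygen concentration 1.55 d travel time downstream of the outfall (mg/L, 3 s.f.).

DO ≈ 7.28 mg/L

Mixed DO = (15.6×8.13 + 1.08×0.768)/(15.6+1.08) = 127.7/16.68 = 7.653 mg/L.
Mixed L₀ = (15.6×3.58 + 1.08×130)/(16.68) = 196.2/16.68 = 11.77 mg/L.
Initial deficit D₀ = C_s − DO₀ = 9.88 − 7.653 = 2.227 mg/L.
D(1.55) = [0.370×11.77/(1.14−0.370)](e^(−0.370×1.55) − e^(−1.14×1.55)) + 2.227 e^(−1.14×1.55)
= 5.654 × (0.5635 − 0.1708) + 2.227 × 0.1708 = 2.601 mg/L.
DO = 9.88 − 2.601 = 7.279 mg/L.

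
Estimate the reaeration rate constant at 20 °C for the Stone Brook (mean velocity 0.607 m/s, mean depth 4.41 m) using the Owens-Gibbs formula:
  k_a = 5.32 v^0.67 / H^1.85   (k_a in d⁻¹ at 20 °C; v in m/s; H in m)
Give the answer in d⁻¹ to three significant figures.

k_a ≈ 0.245 d⁻¹

k_a = 5.32 × 0.607^0.67 / 4.41^1.85 = 5.32 × 0.7157 / 15.57 = 0.2446 d⁻¹.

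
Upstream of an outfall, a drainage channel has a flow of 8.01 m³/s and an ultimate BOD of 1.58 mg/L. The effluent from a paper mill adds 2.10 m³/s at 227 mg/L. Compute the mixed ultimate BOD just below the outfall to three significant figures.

48.4 mg/L

Flow-weighted mixing: C = (Q_r C_r + Q_w C_w)/(Q_r + Q_w)
= (8.01×1.58 + 2.10×227)/(8.01 + 2.10) = 489.4/10.11 = 48.40 mg/L.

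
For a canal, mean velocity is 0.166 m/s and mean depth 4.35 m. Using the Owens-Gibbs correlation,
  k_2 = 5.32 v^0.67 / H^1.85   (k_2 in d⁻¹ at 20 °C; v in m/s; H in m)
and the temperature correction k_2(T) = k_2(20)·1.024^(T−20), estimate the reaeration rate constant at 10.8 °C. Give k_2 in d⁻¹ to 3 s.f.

k_2 ≈ 0.0846 d⁻¹

k_2(20) = 5.32 × 0.166^0.67 / 4.35^1.85 = 5.32 × 0.3002 / 15.18 = 0.1052 d⁻¹.
k_2(10.8) = 0.1052 × 1.024^(10.8−20) = 0.1052 × 0.8040 = 0.08461 d⁻¹.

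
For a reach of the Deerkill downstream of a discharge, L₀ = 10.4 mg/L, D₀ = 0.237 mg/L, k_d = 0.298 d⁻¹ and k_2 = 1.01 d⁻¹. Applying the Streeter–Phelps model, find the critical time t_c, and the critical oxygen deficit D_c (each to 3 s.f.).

t_c ≈ 1.64 d; D_c ≈ 1.88 mg/L

With k_2/k_d = 3.389 and 1 − D₀(k_2−k_d)/(k_d L₀) = 0.9456,
t_c = ln(3.389 × 0.9456) / (1.01 − 0.298) = ln(3.205) / 0.7120 = 1.165/0.7120 = 1.636 d.
D_c = (k_d/k_2) L₀ e^(−k_d t_c) = (0.298/1.01) × 10.4 × e^(−0.298×1.636) = 0.2950 × 10.4 × 0.6142 = 1.885 mg/L.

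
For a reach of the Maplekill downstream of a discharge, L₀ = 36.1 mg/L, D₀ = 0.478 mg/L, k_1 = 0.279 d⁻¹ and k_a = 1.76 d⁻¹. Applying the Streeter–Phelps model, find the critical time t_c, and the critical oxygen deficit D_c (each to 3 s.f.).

t_c = [1/(k_a−k_1)] ln[(k_a/k_1)(1 − D₀(k_a−k_1)/(k_1 L₀))]
= [1/(1.76−0.279)] ln[(1.76/0.279)(1 − 0.478×1.481/(0.279×36.1))]
= (1/1.481) ln[6.308 × 0.9297] = 0.6752 × ln(5.865) = 0.6752 × 1.769 = 1.194 d.
D_c = (k_1/k_a) L₀ e^(−k_1 t_c) = (0.279/1.76) × 36.1 × e^(−0.279×1.194) = 0.1585 × 36.1 × 0.7166 = 4.101 mg/L.

t_c ≈ 1.19 d; D_c ≈ 4.10 mg/L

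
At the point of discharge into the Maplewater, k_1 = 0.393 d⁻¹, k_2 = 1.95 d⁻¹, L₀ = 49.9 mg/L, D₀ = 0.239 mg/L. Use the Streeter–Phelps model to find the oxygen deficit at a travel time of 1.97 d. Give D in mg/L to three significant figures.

k_1 L₀/(k_2−k_1) = 0.393×49.9/(1.95−0.393) = 19.61/1.557 = 12.60 mg/L.
e^(−k_1 t) = e^(−0.393×1.970) = 0.4611; e^(−k_2 t) = e^(−1.95×1.970) = 0.02146.
D = 12.60 × (0.4611 − 0.02146) + 0.239 × 0.02146 = 5.537 + 0.005129 = 5.542 mg/L.

D ≈ 5.54 mg/L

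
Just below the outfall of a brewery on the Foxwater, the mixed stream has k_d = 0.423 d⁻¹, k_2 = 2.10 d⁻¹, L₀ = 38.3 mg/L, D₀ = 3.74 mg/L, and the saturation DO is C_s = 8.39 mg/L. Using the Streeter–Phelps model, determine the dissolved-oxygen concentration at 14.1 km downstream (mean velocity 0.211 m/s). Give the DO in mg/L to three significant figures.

Travel time t = x/v = 14.1 km / (0.211 m/s) = 14100 m / 0.211 m/s = 66820 s = 0.7734 d.
k_d L₀/(k_2−k_d) = 0.423×38.3/(2.10−0.423) = 16.20/1.677 = 9.661 mg/L.
e^(−k_d t) = e^(−0.423×0.7734) = 0.7210; e^(−k_2 t) = e^(−2.10×0.7734) = 0.1971.
D = 9.661 × (0.7210 − 0.1971) + 3.74 × 0.1971 = 5.061 + 0.7370 = 5.798 mg/L.
DO = C_s − D = 8.39 − 5.798 = 2.592 mg/L.

DO ≈ 2.59 mg/L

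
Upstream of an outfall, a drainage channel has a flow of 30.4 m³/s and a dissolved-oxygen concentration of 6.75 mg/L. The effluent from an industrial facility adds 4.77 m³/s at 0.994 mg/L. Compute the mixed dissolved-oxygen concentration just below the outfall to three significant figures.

5.97 mg/L

Flow-weighted mixing: C = (Q_r C_r + Q_w C_w)/(Q_r + Q_w)
= (30.4×6.75 + 4.77×0.994)/(30.4 + 4.77) = 209.9/35.17 = 5.969 mg/L.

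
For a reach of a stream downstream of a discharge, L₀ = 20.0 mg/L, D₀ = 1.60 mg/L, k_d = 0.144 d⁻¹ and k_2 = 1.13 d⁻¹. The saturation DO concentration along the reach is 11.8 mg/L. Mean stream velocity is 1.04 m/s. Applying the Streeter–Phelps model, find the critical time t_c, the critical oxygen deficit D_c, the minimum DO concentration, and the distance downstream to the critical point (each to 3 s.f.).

With k_2/k_d = 7.847 and 1 − D₀(k_2−k_d)/(k_d L₀) = 0.4522,
t_c = ln(7.847 × 0.4522) / (1.13 − 0.144) = ln(3.549) / 0.9860 = 1.267/0.9860 = 1.285 d.
L(t_c) = L₀ e^(−k_d t_c) = 20.0 × 0.8311 = 16.62 mg/L, and at the critical point k_2 D_c = k_d L, so D_c = (0.144/1.13) × 16.62 = 2.118 mg/L.
Minimum DO = C_s − D_c = 11.8 − 2.118 = 9.682 mg/L.
x_c = v t_c = 1.04 m/s × 1.285 d × 86400 s/d = 115400 m ≈ 115 km.

t_c ≈ 1.28 d; D_c ≈ 2.12 mg/L; min DO ≈ 9.68 mg/L; x_c ≈ 115 km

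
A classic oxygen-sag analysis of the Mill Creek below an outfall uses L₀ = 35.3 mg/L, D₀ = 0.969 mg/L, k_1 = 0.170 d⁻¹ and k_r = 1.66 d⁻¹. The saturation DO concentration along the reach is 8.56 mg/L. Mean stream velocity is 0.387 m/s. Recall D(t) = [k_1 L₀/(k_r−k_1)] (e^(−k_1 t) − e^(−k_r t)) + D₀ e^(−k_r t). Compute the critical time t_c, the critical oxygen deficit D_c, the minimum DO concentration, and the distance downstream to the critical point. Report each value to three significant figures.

t_c ≈ 1.34 d; D_c ≈ 2.88 mg/L; min DO ≈ 5.68 mg/L; x_c ≈ 45.0 km

t_c = [1/(k_r−k_1)] ln[(k_r/k_1)(1 − D₀(k_r−k_1)/(k_1 L₀))]
= [1/(1.66−0.170)] ln[(1.66/0.170)(1 − 0.969×1.490/(0.170×35.3))]
= (1/1.490) ln[9.765 × 0.7594] = 0.6711 × ln(7.415) = 0.6711 × 2.004 = 1.345 d.
D_c = (k_1/k_r) L₀ e^(−k_1 t_c) = (0.170/1.66) × 35.3 × e^(−0.170×1.345) = 0.1024 × 35.3 × 0.7957 = 2.876 mg/L.
Minimum DO = C_s − D_c = 8.56 − 2.876 = 5.684 mg/L.
x_c = v t_c = 0.387 m/s × 1.345 d × 86400 s/d = 44960 m ≈ 45.0 km.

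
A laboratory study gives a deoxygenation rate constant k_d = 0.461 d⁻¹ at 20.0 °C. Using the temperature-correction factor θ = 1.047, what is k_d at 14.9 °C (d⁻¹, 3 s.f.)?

k_d ≈ 0.365 d⁻¹

k_d(T₂) = k_d(T₁) · θ^(T₂−T₁) = 0.461 × 1.047^(14.9−20.0)
= 0.461 × 1.047^-5.10 = 0.461 × 0.7912 = 0.3647 d⁻¹.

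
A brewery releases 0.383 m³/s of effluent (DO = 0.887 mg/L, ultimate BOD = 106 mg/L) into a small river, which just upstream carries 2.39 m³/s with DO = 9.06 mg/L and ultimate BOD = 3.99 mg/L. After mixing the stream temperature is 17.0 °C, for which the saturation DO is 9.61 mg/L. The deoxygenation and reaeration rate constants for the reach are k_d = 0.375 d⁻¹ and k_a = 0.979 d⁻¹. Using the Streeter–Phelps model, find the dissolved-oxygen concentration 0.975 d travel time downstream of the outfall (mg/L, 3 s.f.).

Mixed DO = (2.39×9.06 + 0.383×0.887)/(2.39+0.383) = 21.99/2.773 = 7.931 mg/L.
Mixed L₀ = (2.39×3.99 + 0.383×106)/(2.773) = 50.13/2.773 = 18.08 mg/L.
Initial deficit D₀ = C_s − DO₀ = 9.61 − 7.931 = 1.679 mg/L.
D(0.975) = [0.375×18.08/(0.979−0.375)](e^(−0.375×0.975) − e^(−0.979×0.975)) + 1.679 e^(−0.979×0.975)
= 11.22 × (0.6938 − 0.3850) + 1.679 × 0.3850 = 4.112 mg/L.
DO = 9.61 − 4.112 = 5.498 mg/L.

DO ≈ 5.50 mg/L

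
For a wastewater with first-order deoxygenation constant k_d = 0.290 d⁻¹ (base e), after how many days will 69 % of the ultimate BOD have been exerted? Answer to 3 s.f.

t ≈ 4.04 d

y/L₀ = 1 − e^(−k_d t) = 0.69 ⇒ e^(−k_d t) = 0.310
t = −ln(0.310) / 0.290 = 1.171 / 0.290 = 4.039 d.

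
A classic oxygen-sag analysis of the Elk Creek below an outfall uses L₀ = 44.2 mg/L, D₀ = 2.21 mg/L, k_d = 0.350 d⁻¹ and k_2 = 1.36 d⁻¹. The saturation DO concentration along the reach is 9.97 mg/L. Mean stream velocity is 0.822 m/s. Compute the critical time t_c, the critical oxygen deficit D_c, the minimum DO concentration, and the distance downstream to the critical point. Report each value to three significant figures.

t_c ≈ 1.19 d; D_c ≈ 7.50 mg/L; min DO ≈ 2.47 mg/L; x_c ≈ 84.5 km

With k_2/k_d = 3.886 and 1 − D₀(k_2−k_d)/(k_d L₀) = 0.8557,
t_c = ln(3.886 × 0.8557) / (1.36 − 0.350) = ln(3.325) / 1.010 = 1.201/1.010 = 1.190 d.
D_c = (k_d/k_2) L₀ e^(−k_d t_c) = (0.350/1.36) × 44.2 × e^(−0.350×1.190) = 0.2574 × 44.2 × 0.6594 = 7.501 mg/L.
Minimum DO = C_s − D_c = 9.97 − 7.501 = 2.469 mg/L.
x_c = v t_c = 0.822 m/s × 1.190 d × 86400 s/d = 84490 m ≈ 84.5 km.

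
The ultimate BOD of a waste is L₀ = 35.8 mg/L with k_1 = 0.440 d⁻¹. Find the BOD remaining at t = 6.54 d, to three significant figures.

L_t = L₀ e^(−k_1 t) = 35.8 × e^(−0.440×6.54) = 35.8 × 0.05627 = 2.014 mg/L.

L ≈ 2.01 mg/L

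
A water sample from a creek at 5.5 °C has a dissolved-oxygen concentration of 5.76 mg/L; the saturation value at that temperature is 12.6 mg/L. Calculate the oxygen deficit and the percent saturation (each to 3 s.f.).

D ≈ 6.84 mg/L; 45.7 % saturation

D = C_s − C = 12.6 − 5.76 = 6.84 mg/L.
% saturation = 5.76/12.6 × 100 = 45.7 %.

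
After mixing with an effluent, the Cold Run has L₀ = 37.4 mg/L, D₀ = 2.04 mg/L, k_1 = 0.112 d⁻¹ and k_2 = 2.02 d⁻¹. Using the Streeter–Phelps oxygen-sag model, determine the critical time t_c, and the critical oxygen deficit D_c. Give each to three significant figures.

t_c = [1/(k_2−k_1)] ln[(k_2/k_1)(1 − D₀(k_2−k_1)/(k_1 L₀))]
= [1/(2.02−0.112)] ln[(2.02/0.112)(1 − 2.04×1.908/(0.112×37.4))]
= (1/1.908) ln[18.04 × 0.07078] = 0.5241 × ln(1.277) = 0.5241 × 0.2442 = 0.1280 d.
L(t_c) = L₀ e^(−k_1 t_c) = 37.4 × 0.9858 = 36.87 mg/L, and at the critical point k_2 D_c = k_1 L, so D_c = (0.112/2.02) × 36.87 = 2.044 mg/L.

t_c ≈ 0.128 d; D_c ≈ 2.04 mg/L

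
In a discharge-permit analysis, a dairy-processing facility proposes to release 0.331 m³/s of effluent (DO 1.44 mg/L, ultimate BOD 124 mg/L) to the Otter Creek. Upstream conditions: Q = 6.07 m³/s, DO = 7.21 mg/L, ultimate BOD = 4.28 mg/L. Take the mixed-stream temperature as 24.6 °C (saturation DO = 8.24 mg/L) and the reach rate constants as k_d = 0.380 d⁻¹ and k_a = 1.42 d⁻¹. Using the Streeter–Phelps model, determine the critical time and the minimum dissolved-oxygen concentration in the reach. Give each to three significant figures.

Mixed DO = (6.07×7.21 + 0.331×1.44)/(6.07+0.331) = 44.24/6.401 = 6.912 mg/L.
Mixed L₀ = (6.07×4.28 + 0.331×124)/(6.401) = 67.02/6.401 = 10.47 mg/L.
Initial deficit D₀ = C_s − DO₀ = 8.24 − 6.912 = 1.328 mg/L.
t_c = (1/1.040) ln[(1.42/0.380)(1 − 1.328×1.040/(0.380×10.47))] = 0.9615 × ln(2.439) = 0.8574 d.
D_c = (0.380/1.42) × 10.47 × e^(−0.380×0.8574) = 0.2676 × 10.47 × 0.7219 = 2.023 mg/L.
Minimum DO = 8.24 − 2.023 = 6.217 mg/L.

t_c ≈ 0.857 d; minimum DO ≈ 6.22 mg/L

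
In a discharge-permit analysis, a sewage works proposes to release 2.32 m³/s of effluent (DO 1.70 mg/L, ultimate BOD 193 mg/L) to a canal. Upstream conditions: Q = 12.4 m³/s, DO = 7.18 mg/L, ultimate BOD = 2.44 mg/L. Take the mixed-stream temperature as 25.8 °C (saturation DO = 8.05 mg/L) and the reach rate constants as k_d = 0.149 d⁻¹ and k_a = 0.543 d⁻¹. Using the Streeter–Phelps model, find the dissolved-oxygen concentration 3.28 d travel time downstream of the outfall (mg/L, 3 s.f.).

DO ≈ 2.29 mg/L

Mixed DO = (12.4×7.18 + 2.32×1.70)/(12.4+2.32) = 92.98/14.72 = 6.316 mg/L.
Mixed L₀ = (12.4×2.44 + 2.32×193)/(14.72) = 478.0/14.72 = 32.47 mg/L.
Initial deficit D₀ = C_s − DO₀ = 8.05 − 6.316 = 1.734 mg/L.
D(3.28) = [0.149×32.47/(0.543−0.149)](e^(−0.149×3.28) − e^(−0.543×3.28)) + 1.734 e^(−0.543×3.28)
= 12.28 × (0.6134 − 0.1685) + 1.734 × 0.1685 = 5.756 mg/L.
DO = 8.05 − 5.756 = 2.294 mg/L.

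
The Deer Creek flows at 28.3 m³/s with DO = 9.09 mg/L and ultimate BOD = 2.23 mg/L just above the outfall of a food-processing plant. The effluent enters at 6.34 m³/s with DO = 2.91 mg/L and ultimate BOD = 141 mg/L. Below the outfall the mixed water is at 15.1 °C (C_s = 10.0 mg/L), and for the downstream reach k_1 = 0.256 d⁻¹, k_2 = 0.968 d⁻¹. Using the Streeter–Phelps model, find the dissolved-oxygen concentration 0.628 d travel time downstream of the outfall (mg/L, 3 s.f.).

DO ≈ 5.84 mg/L

Mixed DO = (28.3×9.09 + 6.34×2.91)/(28.3+6.34) = 275.7/34.64 = 7.959 mg/L.
Mixed L₀ = (28.3×2.23 + 6.34×141)/(34.64) = 957.0/34.64 = 27.63 mg/L.
Initial deficit D₀ = C_s − DO₀ = 10.0 − 7.959 = 2.041 mg/L.
D(0.628) = [0.256×27.63/(0.968−0.256)](e^(−0.256×0.628) − e^(−0.968×0.628)) + 2.041 e^(−0.968×0.628)
= 9.934 × (0.8515 − 0.5445) + 2.041 × 0.5445 = 4.161 mg/L.
DO = 10.0 − 4.161 = 5.839 mg/L.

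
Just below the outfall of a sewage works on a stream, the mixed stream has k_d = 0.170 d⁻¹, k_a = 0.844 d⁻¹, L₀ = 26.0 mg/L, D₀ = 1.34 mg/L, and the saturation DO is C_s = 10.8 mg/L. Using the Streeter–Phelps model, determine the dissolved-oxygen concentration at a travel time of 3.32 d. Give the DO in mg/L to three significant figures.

k_d L₀/(k_a−k_d) = 0.170×26.0/(0.844−0.170) = 4.420/0.6740 = 6.558 mg/L.
e^(−k_d t) = e^(−0.170×3.320) = 0.5687; e^(−k_a t) = e^(−0.844×3.320) = 0.06068.
D = 6.558 × (0.5687 − 0.06068) + 1.34 × 0.06068 = 3.332 + 0.08132 = 3.413 mg/L.
DO = C_s − D = 10.8 − 3.413 = 7.387 mg/L.

DO ≈ 7.39 mg/L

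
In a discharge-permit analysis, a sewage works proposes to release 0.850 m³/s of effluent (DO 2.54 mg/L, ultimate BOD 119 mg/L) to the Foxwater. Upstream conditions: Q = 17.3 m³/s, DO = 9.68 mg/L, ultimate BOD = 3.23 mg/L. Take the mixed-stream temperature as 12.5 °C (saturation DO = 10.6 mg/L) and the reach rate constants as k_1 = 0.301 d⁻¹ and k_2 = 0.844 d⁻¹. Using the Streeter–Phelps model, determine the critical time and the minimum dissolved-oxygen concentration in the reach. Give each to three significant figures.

Mixed DO = (17.3×9.68 + 0.850×2.54)/(17.3+0.850) = 169.6/18.15 = 9.346 mg/L.
Mixed L₀ = (17.3×3.23 + 0.850×119)/(18.15) = 157.0/18.15 = 8.652 mg/L.
Initial deficit D₀ = C_s − DO₀ = 10.6 − 9.346 = 1.254 mg/L.
t_c = (1/0.5430) ln[(0.844/0.301)(1 − 1.254×0.5430/(0.301×8.652))] = 1.842 × ln(2.071) = 1.340 d.
D_c = (0.301/0.844) × 8.652 × e^(−0.301×1.340) = 0.3566 × 8.652 × 0.6680 = 2.061 mg/L.
Minimum DO = 10.6 − 2.061 = 8.539 mg/L.

t_c ≈ 1.34 d; minimum DO ≈ 8.54 mg/L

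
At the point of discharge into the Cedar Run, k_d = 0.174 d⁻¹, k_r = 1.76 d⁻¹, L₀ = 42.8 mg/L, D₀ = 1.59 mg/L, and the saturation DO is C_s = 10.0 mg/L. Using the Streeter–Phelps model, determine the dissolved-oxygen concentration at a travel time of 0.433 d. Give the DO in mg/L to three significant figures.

DO ≈ 7.09 mg/L

k_d L₀/(k_r−k_d) = 0.174×42.8/(1.76−0.174) = 7.447/1.586 = 4.696 mg/L.
e^(−k_d t) = e^(−0.174×0.4330) = 0.9274; e^(−k_r t) = e^(−1.76×0.4330) = 0.4667.
D = 4.696 × (0.9274 − 0.4667) + 1.59 × 0.4667 = 2.163 + 0.7420 = 2.905 mg/L.
DO = C_s − D = 10.0 − 2.905 = 7.095 mg/L.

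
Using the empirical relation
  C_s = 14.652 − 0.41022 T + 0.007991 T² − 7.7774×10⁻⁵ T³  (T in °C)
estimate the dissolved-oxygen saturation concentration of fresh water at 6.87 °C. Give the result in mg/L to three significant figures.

C_s = 14.652 − 0.41022×6.87 + 0.007991×6.87² − 7.7774×10⁻⁵×6.87³ = 12.19 mg/L.

C_s ≈ 12.2 mg/L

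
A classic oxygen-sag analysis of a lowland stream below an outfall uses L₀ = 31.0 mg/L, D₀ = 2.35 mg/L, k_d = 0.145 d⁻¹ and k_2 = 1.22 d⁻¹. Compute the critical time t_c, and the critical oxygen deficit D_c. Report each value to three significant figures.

t_c ≈ 1.21 d; D_c ≈ 3.09 mg/L

t_c = [1/(k_2−k_d)] ln[(k_2/k_d)(1 − D₀(k_2−k_d)/(k_d L₀))]
= [1/(1.22−0.145)] ln[(1.22/0.145)(1 − 2.35×1.075/(0.145×31.0))]
= (1/1.075) ln[8.414 × 0.4380] = 0.9302 × ln(3.685) = 0.9302 × 1.304 = 1.213 d.
D_c = (k_d/k_2) L₀ e^(−k_d t_c) = (0.145/1.22) × 31.0 × e^(−0.145×1.213) = 0.1189 × 31.0 × 0.8387 = 3.090 mg/L.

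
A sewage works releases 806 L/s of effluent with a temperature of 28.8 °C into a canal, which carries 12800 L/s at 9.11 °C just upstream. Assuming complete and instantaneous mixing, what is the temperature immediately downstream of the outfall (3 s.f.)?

10.3 °C

Flow-weighted mixing: C = (Q_r C_r + Q_w C_w)/(Q_r + Q_w)
= (12800×9.11 + 806×28.8)/(12800 + 806) = 139800/13610 = 10.28 °C.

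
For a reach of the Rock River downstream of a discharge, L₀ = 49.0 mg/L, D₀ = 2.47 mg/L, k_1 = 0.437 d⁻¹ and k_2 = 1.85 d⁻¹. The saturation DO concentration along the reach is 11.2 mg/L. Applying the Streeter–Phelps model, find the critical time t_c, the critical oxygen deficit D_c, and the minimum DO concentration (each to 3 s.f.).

t_c ≈ 0.895 d; D_c ≈ 7.83 mg/L; min DO ≈ 3.37 mg/L

At the critical point dD/dt = 0, so k_1 L₀ e^(−k_1 t) = k_2 D. Substituting D(t) from the Streeter–Phelps equation and solving for t gives
t_c = ln[(k_2/k_1)(1 − D₀(k_2−k_1)/(k_1 L₀))] / (k_2−k_1).
Here k_2−k_1 = 1.413 d⁻¹ and 1 − D₀(k_2−k_1)/(k_1 L₀) = 1 − 2.47×1.413/(0.437×49.0) = 0.8370, so
t_c = ln(4.233 × 0.8370) / 1.413 = 1.265 / 1.413 = 0.8953 d.
L(t_c) = L₀ e^(−k_1 t_c) = 49.0 × 0.6762 = 33.13 mg/L, and at the critical point k_2 D_c = k_1 L, so D_c = (0.437/1.85) × 33.13 = 7.827 mg/L.
Minimum DO = C_s − D_c = 11.2 − 7.827 = 3.373 mg/L.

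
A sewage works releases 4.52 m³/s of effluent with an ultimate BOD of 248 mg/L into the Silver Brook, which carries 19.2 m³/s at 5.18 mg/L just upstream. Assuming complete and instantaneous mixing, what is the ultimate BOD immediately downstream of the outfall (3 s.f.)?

51.5 mg/L

Flow-weighted mixing: C = (Q_r C_r + Q_w C_w)/(Q_r + Q_w)
= (19.2×5.18 + 4.52×248)/(19.2 + 4.52) = 1220/23.72 = 51.45 mg/L.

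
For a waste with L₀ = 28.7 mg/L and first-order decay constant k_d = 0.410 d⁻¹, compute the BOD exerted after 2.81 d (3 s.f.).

y_t = L₀(1 − e^(−k_d t)) = 28.7 × (1 − e^(−0.410×2.81))
= 28.7 × (1 − 0.3160) = 28.7 × 0.6840 = 19.63 mg/L.

y ≈ 19.6 mg/L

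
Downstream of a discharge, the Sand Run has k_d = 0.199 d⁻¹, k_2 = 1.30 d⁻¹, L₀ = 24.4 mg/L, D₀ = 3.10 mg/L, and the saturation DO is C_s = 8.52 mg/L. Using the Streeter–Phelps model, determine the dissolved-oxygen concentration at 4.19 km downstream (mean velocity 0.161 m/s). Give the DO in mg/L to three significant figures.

Travel time t = x/v = 4.19 km / (0.161 m/s) = 4190 m / 0.161 m/s = 26020 s = 0.3012 d.
k_d L₀/(k_2−k_d) = 0.199×24.4/(1.30−0.199) = 4.856/1.101 = 4.410 mg/L.
e^(−k_d t) = e^(−0.199×0.3012) = 0.9418; e^(−k_2 t) = e^(−1.30×0.3012) = 0.6760.
D = 4.410 × (0.9418 − 0.6760) + 3.10 × 0.6760 = 1.172 + 2.096 = 3.268 mg/L.
DO = C_s − D = 8.52 − 3.268 = 5.252 mg/L.

DO ≈ 5.25 mg/L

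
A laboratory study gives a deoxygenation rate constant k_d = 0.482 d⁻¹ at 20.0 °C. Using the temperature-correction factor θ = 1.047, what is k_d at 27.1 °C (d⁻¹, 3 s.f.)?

k_d(T₂) = k_d(T₁) · θ^(T₂−T₁) = 0.482 × 1.047^(27.1−20.0)
= 0.482 × 1.047^7.10 = 0.482 × 1.386 = 0.6678 d⁻¹.

k_d ≈ 0.668 d⁻¹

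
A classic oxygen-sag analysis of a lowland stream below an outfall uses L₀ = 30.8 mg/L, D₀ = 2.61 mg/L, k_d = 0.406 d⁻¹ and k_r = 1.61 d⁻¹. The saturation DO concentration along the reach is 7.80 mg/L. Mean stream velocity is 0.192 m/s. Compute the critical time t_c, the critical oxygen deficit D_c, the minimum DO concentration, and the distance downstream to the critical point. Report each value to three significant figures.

t_c ≈ 0.904 d; D_c ≈ 5.38 mg/L; min DO ≈ 2.42 mg/L; x_c ≈ 15.0 km

With k_r/k_d = 3.966 and 1 − D₀(k_r−k_d)/(k_d L₀) = 0.7487,
t_c = ln(3.966 × 0.7487) / (1.61 − 0.406) = ln(2.969) / 1.204 = 1.088/1.204 = 0.9038 d.
D_c = (k_d/k_r) L₀ e^(−k_d t_c) = (0.406/1.61) × 30.8 × e^(−0.406×0.9038) = 0.2522 × 30.8 × 0.6928 = 5.381 mg/L.
Minimum DO = C_s − D_c = 7.80 − 5.381 = 2.419 mg/L.
x_c = v t_c = 0.192 m/s × 0.9038 d × 86400 s/d = 14990 m ≈ 15.0 km.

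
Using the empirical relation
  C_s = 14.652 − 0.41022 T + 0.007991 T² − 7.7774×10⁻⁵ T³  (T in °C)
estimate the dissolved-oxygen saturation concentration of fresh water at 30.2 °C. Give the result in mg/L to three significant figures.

C_s ≈ 7.41 mg/L

C_s = 14.652 − 0.41022×30.2 + 0.007991×30.2² − 7.7774×10⁻⁵×30.2³ = 7.409 mg/L.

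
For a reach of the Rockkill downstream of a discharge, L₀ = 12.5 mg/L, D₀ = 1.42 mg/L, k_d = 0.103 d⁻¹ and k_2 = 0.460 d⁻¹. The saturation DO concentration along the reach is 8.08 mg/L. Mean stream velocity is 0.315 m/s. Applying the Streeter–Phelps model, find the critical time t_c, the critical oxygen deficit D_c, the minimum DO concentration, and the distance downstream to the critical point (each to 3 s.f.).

t_c ≈ 2.79 d; D_c ≈ 2.10 mg/L; min DO ≈ 5.98 mg/L; x_c ≈ 75.9 km

With k_2/k_d = 4.466 and 1 − D₀(k_2−k_d)/(k_d L₀) = 0.6063,
t_c = ln(4.466 × 0.6063) / (0.460 − 0.103) = ln(2.708) / 0.3570 = 0.9961/0.3570 = 2.790 d.
D_c = (k_d/k_2) L₀ e^(−k_d t_c) = (0.103/0.460) × 12.5 × e^(−0.103×2.790) = 0.2239 × 12.5 × 0.7502 = 2.100 mg/L.
Minimum DO = C_s − D_c = 8.08 − 2.100 = 5.980 mg/L.
x_c = v t_c = 0.315 m/s × 2.790 d × 86400 s/d = 75930 m ≈ 75.9 km.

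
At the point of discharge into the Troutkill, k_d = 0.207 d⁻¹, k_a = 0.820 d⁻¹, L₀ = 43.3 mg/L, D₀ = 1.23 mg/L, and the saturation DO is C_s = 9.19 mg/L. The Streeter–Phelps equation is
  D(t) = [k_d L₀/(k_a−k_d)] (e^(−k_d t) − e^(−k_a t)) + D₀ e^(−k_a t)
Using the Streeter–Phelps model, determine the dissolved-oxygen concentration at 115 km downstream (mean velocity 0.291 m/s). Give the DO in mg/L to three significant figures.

Travel time t = x/v = 115 km / (0.291 m/s) = 115000 m / 0.291 m/s = 395200 s = 4.574 d.
k_d L₀/(k_a−k_d) = 0.207×43.3/(0.820−0.207) = 8.963/0.6130 = 14.62 mg/L.
e^(−k_d t) = e^(−0.207×4.574) = 0.3880; e^(−k_a t) = e^(−0.820×4.574) = 0.02350.
D = 14.62 × (0.3880 − 0.02350) + 1.23 × 0.02350 = 5.329 + 0.02891 = 5.358 mg/L.
DO = C_s − D = 9.19 − 5.358 = 3.832 mg/L.

DO ≈ 3.83 mg/L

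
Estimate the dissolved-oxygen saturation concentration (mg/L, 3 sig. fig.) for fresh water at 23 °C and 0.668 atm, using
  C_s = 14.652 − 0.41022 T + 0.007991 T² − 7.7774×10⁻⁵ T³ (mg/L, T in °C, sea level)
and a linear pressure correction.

C_s ≈ 5.68 mg/L

At sea level: C_s = 14.652 − 0.41022×23 + 0.007991×23² − 7.7774×10⁻⁵×23³ = 8.498 mg/L.
Pressure correction: C_s' = 8.498 × 0.668 = 5.677 mg/L.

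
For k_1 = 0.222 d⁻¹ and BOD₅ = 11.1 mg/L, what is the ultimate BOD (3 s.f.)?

BOD₅ = L₀(1 − e^(−5k_1)) ⇒ L₀ = BOD₅ / (1 − e^(−5×0.222))
= 11.1 / (1 − 0.3296) = 11.1 / 0.6704 = 16.56 mg/L.

L₀ ≈ 16.6 mg/L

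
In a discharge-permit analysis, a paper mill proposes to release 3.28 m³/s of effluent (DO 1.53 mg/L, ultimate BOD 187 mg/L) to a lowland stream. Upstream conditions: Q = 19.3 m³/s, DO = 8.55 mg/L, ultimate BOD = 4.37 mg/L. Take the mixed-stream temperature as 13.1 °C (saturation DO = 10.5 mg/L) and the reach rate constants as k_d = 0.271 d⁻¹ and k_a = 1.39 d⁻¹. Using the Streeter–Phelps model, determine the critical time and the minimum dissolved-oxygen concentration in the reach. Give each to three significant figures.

t_c ≈ 1.01 d; minimum DO ≈ 5.92 mg/L

Mixed DO = (19.3×8.55 + 3.28×1.53)/(19.3+3.28) = 170.0/22.58 = 7.530 mg/L.
Mixed L₀ = (19.3×4.37 + 3.28×187)/(22.58) = 697.7/22.58 = 30.90 mg/L.
Initial deficit D₀ = C_s − DO₀ = 10.5 − 7.530 = 2.970 mg/L.
t_c = (1/1.119) ln[(1.39/0.271)(1 − 2.970×1.119/(0.271×30.90))] = 0.8937 × ln(3.094) = 1.009 d.
D_c = (0.271/1.39) × 30.90 × e^(−0.271×1.009) = 0.1950 × 30.90 × 0.7607 = 4.583 mg/L.
Minimum DO = 10.5 − 4.583 = 5.917 mg/L.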